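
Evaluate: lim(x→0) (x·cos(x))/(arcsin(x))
This is a 0/0 indeterminate form.

Apply L'Hôpital's rule: differentiate numerator and denominator separately.
  f(x) = x·cos(x)   ⇒   f'(x) = -x·sin(x) + cos(x)
  g(x) = asin(x)   ⇒   g'(x) = 1/sqrt(1 - x^2)
  lim(x→0) f'(x)/g'(x) = lim(x→0) (-x·sin(x) + cos(x))/(1/sqrt(1 - x^2))
  = 1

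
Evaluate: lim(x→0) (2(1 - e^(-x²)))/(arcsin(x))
This is a 0/0 indeterminate form.

Apply L'Hôpital's rule: differentiate numerator and denominator separately.
  f(x) = 2 - 2·e^(-x^2)   ⇒   f'(x) = 4·x·e^(-x^2)
  g(x) = asin(x)   ⇒   g'(x) = 1/sqrt(1 - x^2)
  lim(x→0) f'(x)/g'(x) = lim(x→0) (4·x·e^(-x^2))/(1/sqrt(1 - x^2))
  = 0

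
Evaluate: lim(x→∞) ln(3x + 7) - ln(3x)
This is an ∞-∞ indeterminate form.

Combine fractions or rationalize to convert ∞-∞ to 0/0 form:
  lim(x→∞) ln(3x + 7) - ln(3x) = 0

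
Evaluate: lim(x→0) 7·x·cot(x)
This is a 0·∞ indeterminate form.

Rewrite 0·∞ as a quotient (0/0 or ∞/∞ form), then apply L'Hôpital's rule:
  lim(x→0) 7·x·cot(x) = 7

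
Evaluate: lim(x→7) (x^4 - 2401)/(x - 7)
This is a standard limit.

Factor or rationalize the expression:
  lim(x→7) (x^4 - 2401)/(x - 7) = 1372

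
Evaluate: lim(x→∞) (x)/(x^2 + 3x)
This is an ∞/∞ indeterminate form.

Apply L'Hôpital's rule: differentiate numerator and denominator separately.
  f(x) = x   ⇒   f'(x) = 1
  g(x) = x^2 + 3·x   ⇒   g'(x) = 2·x + 3
  lim(x→∞) f'(x)/g'(x) = lim(x→∞) (1)/(2·x + 3)
  = 0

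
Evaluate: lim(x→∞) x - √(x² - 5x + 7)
This is an ∞-∞ indeterminate form.

Combine fractions or rationalize to convert ∞-∞ to 0/0 form:
  lim(x→∞) x - √(x² - 5x + 7) = 5/2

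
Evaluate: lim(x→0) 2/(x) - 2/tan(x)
This is an ∞-∞ indeterminate form.

Combine fractions or rationalize to convert ∞-∞ to 0/0 form:
  lim(x→0) 2/(x) - 2/tan(x) = 0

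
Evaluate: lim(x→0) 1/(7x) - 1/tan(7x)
This is an ∞-∞ indeterminate form.

Combine fractions or rationalize to convert ∞-∞ to 0/0 form:
  lim(x→0) 1/(7x) - 1/tan(7x) = 0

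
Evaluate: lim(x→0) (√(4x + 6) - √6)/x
This is a standard limit.

Factor or rationalize the expression:
  lim(x→0) (√(4x + 6) - √6)/x = sqrt(6)/3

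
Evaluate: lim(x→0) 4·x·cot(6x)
This is a 0·∞ indeterminate form.

Rewrite 0·∞ as a quotient (0/0 or ∞/∞ form), then apply L'Hôpital's rule:
  lim(x→0) 4·x·cot(6x) = 2/3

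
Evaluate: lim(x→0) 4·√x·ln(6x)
This is a 0·∞ indeterminate form.

Rewrite 0·∞ as a quotient (0/0 or ∞/∞ form), then apply L'Hôpital's rule:
  lim(x→0) 4·√x·ln(6x) = 0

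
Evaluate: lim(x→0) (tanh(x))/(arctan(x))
This is a 0/0 indeterminate form.

Apply L'Hôpital's rule: differentiate numerator and denominator separately.
  f(x) = tanh(x)   ⇒   f'(x) = 1 - tanh(x)^2
  g(x) = atan(x)   ⇒   g'(x) = 1/(x^2 + 1)
  lim(x→0) f'(x)/g'(x) = lim(x→0) (1 - tanh(x)^2)/(1/(x^2 + 1))
  = 1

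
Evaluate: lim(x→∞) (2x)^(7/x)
This is an exponential indeterminate form.

For exponential indeterminate forms, take the natural log:
  Let L = lim(x→∞) (2x)^(7/x)
  Then ln(L) = lim(x→∞) [exponent × ln(base)]
  Evaluate using L'Hôpital or standard limits, then exponentiate.
  L = 1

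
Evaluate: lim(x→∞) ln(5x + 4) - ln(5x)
This is an ∞-∞ indeterminate form.

Combine fractions or rationalize to convert ∞-∞ to 0/0 form:
  lim(x→∞) ln(5x + 4) - ln(5x) = 0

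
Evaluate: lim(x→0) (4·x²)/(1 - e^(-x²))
This is a 0/0 indeterminate form.

Apply L'Hôpital's rule: differentiate numerator and denominator separately.
  f(x) = 4·x^2   ⇒   f'(x) = 8·x
  g(x) = 1 - e^(-x^2)   ⇒   g'(x) = 2·x·e^(-x^2)
  lim(x→0) f'(x)/g'(x) = lim(x→0) (8·x)/(2·x·e^(-x^2))
  = 4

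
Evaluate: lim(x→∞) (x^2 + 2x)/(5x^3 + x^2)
This is an ∞/∞ indeterminate form.

Apply L'Hôpital's rule: differentiate numerator and denominator separately.
  f(x) = x^2 + 2·x   ⇒   f'(x) = 2·x + 2
  g(x) = 5·x^3 + x^2   ⇒   g'(x) = 15·x^2 + 2·x
  lim(x→∞) f'(x)/g'(x) = lim(x→∞) (2·x + 2)/(15·x^2 + 2·x)
  = 0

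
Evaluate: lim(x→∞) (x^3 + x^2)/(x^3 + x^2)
This is an ∞/∞ indeterminate form.

Apply L'Hôpital's rule: differentiate numerator and denominator separately.
  f(x) = x^3 + x^2   ⇒   f'(x) = 3·x^2 + 2·x
  g(x) = x^3 + x^2   ⇒   g'(x) = 3·x^2 + 2·x
  lim(x→∞) f'(x)/g'(x) = lim(x→∞) (3·x^2 + 2·x)/(3·x^2 + 2·x)
  = 1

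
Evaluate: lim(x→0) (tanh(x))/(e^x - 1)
This is a 0/0 indeterminate form.

Apply L'Hôpital's rule: differentiate numerator and denominator separately.
  f(x) = tanh(x)   ⇒   f'(x) = 1 - tanh(x)^2
  g(x) = e^(x) - 1   ⇒   g'(x) = e^(x)
  lim(x→0) f'(x)/g'(x) = lim(x→0) (1 - tanh(x)^2)/(e^(x))
  = 1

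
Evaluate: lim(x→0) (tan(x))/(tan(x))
This is a 0/0 indeterminate form.

Apply L'Hôpital's rule: differentiate numerator and denominator separately.
  f(x) = tan(x)   ⇒   f'(x) = tan(x)^2 + 1
  g(x) = tan(x)   ⇒   g'(x) = tan(x)^2 + 1
  lim(x→0) f'(x)/g'(x) = lim(x→0) (tan(x)^2 + 1)/(tan(x)^2 + 1)
  = 1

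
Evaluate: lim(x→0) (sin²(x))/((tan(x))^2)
This is a 0/0 indeterminate form.

Apply L'Hôpital's rule: differentiate numerator and denominator separately.
  f(x) = sin(x)^2   ⇒   f'(x) = 2·sin(x)·cos(x)
  g(x) = tan(x)^2   ⇒   g'(x) = (2·tan(x)^2 + 2)·tan(x)
  lim(x→0) f'(x)/g'(x) = lim(x→0) (2·sin(x)·cos(x))/((2·tan(x)^2 + 2)·tan(x))
  = 1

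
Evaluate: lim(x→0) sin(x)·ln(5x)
This is a 0·∞ indeterminate form.

Rewrite 0·∞ as a quotient (0/0 or ∞/∞ form), then apply L'Hôpital's rule:
  lim(x→0) sin(x)·ln(5x) = 0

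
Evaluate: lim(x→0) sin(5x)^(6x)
This is an exponential indeterminate form.

For exponential indeterminate forms, take the natural log:
  Let L = lim(x→0) sin(5x)^(6x)
  Then ln(L) = lim(x→0) [exponent × ln(base)]
  Evaluate using L'Hôpital or standard limits, then exponentiate.
  L = 1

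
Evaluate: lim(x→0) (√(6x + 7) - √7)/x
This is a standard limit.

Factor or rationalize the expression:
  lim(x→0) (√(6x + 7) - √7)/x = 3·sqrt(7)/7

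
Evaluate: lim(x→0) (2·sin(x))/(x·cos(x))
This is a 0/0 indeterminate form.

Apply L'Hôpital's rule: differentiate numerator and denominator separately.
  f(x) = 2·sin(x)   ⇒   f'(x) = 2·cos(x)
  g(x) = x·cos(x)   ⇒   g'(x) = -x·sin(x) + cos(x)
  lim(x→0) f'(x)/g'(x) = lim(x→0) (2·cos(x))/(-x·sin(x) + cos(x))
  = 2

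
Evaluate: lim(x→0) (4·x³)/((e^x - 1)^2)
This is a 0/0 indeterminate form.

Apply L'Hôpital's rule: differentiate numerator and denominator separately.
  f(x) = 4·x^3   ⇒   f'(x) = 12·x^2
  g(x) = (e^(x) - 1)^2   ⇒   g'(x) = 2·(e^(x) - 1)·e^(x)
  lim(x→0) f'(x)/g'(x) = lim(x→0) (12·x^2)/(2·(e^(x) - 1)·e^(x))
  = 0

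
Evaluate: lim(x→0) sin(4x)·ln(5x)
This is a 0·∞ indeterminate form.

Rewrite 0·∞ as a quotient (0/0 or ∞/∞ form), then apply L'Hôpital's rule:
  lim(x→0) sin(4x)·ln(5x) = 0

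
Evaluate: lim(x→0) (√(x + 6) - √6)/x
This is a standard limit.

Factor or rationalize the expression:
  lim(x→0) (√(x + 6) - √6)/x = sqrt(6)/12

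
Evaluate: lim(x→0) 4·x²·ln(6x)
This is a 0·∞ indeterminate form.

Rewrite 0·∞ as a quotient (0/0 or ∞/∞ form), then apply L'Hôpital's rule:
  lim(x→0) 4·x²·ln(6x) = 0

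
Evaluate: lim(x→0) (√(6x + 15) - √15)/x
This is a standard limit.

Factor or rationalize the expression:
  lim(x→0) (√(6x + 15) - √15)/x = sqrt(15)/5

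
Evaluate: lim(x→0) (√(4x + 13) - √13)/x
This is a standard limit.

Factor or rationalize the expression:
  lim(x→0) (√(4x + 13) - √13)/x = 2·sqrt(13)/13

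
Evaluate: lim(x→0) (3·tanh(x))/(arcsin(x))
This is a 0/0 indeterminate form.

Apply L'Hôpital's rule: differentiate numerator and denominator separately.
  f(x) = 3·tanh(x)   ⇒   f'(x) = 3 - 3·tanh(x)^2
  g(x) = asin(x)   ⇒   g'(x) = 1/sqrt(1 - x^2)
  lim(x→0) f'(x)/g'(x) = lim(x→0) (3 - 3·tanh(x)^2)/(1/sqrt(1 - x^2))
  = 3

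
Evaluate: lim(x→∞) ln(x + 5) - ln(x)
This is an ∞-∞ indeterminate form.

Combine fractions or rationalize to convert ∞-∞ to 0/0 form:
  lim(x→∞) ln(x + 5) - ln(x) = 0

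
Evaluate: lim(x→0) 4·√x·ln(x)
This is a 0·∞ indeterminate form.

Rewrite 0·∞ as a quotient (0/0 or ∞/∞ form), then apply L'Hôpital's rule:
  lim(x→0) 4·√x·ln(x) = 0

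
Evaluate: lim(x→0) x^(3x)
This is an exponential indeterminate form.

For exponential indeterminate forms, take the natural log:
  Let L = lim(x→0) x^(3x)
  Then ln(L) = lim(x→0) [exponent × ln(base)]
  Evaluate using L'Hôpital or standard limits, then exponentiate.
  L = 1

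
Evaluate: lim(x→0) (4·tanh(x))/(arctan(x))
This is a 0/0 indeterminate form.

Apply L'Hôpital's rule: differentiate numerator and denominator separately.
  f(x) = 4·tanh(x)   ⇒   f'(x) = 4 - 4·tanh(x)^2
  g(x) = atan(x)   ⇒   g'(x) = 1/(x^2 + 1)
  lim(x→0) f'(x)/g'(x) = lim(x→0) (4 - 4·tanh(x)^2)/(1/(x^2 + 1))
  = 4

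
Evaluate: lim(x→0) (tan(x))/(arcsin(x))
This is a 0/0 indeterminate form.

Apply L'Hôpital's rule: differentiate numerator and denominator separately.
  f(x) = tan(x)   ⇒   f'(x) = tan(x)^2 + 1
  g(x) = asin(x)   ⇒   g'(x) = 1/sqrt(1 - x^2)
  lim(x→0) f'(x)/g'(x) = lim(x→0) (tan(x)^2 + 1)/(1/sqrt(1 - x^2))
  = 1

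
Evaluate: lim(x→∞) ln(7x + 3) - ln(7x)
This is an ∞-∞ indeterminate form.

Combine fractions or rationalize to convert ∞-∞ to 0/0 form:
  lim(x→∞) ln(7x + 3) - ln(7x) = 0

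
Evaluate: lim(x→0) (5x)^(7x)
This is an exponential indeterminate form.

For exponential indeterminate forms, take the natural log:
  Let L = lim(x→0) (5x)^(7x)
  Then ln(L) = lim(x→0) [exponent × ln(base)]
  Evaluate using L'Hôpital or standard limits, then exponentiate.
  L = 1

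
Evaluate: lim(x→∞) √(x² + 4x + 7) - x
This is an ∞-∞ indeterminate form.

Combine fractions or rationalize to convert ∞-∞ to 0/0 form:
  lim(x→∞) √(x² + 4x + 7) - x = 2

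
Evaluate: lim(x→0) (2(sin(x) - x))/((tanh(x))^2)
This is a 0/0 indeterminate form.

Apply L'Hôpital's rule: differentiate numerator and denominator separately.
  f(x) = -2·x + 2·sin(x)   ⇒   f'(x) = 2·cos(x) - 2
  g(x) = tanh(x)^2   ⇒   g'(x) = (2 - 2·tanh(x)^2)·tanh(x)
  lim(x→0) f'(x)/g'(x) = lim(x→0) (2·cos(x) - 2)/((2 - 2·tanh(x)^2)·tanh(x))
  = 0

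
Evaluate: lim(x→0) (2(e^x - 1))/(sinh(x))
This is a 0/0 indeterminate form.

Apply L'Hôpital's rule: differentiate numerator and denominator separately.
  f(x) = 2·e^(x) - 2   ⇒   f'(x) = 2·e^(x)
  g(x) = sinh(x)   ⇒   g'(x) = cosh(x)
  lim(x→0) f'(x)/g'(x) = lim(x→0) (2·e^(x))/(cosh(x))
  = 2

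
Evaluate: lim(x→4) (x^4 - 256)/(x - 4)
This is a standard limit.

Factor or rationalize the expression:
  lim(x→4) (x^4 - 256)/(x - 4) = 256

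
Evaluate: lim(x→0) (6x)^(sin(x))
This is an exponential indeterminate form.

For exponential indeterminate forms, take the natural log:
  Let L = lim(x→0) (6x)^(sin(x))
  Then ln(L) = lim(x→0) [exponent × ln(base)]
  Evaluate using L'Hôpital or standard limits, then exponentiate.
  L = 1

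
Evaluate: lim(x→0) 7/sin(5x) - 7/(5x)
This is an ∞-∞ indeterminate form.

Combine fractions or rationalize to convert ∞-∞ to 0/0 form:
  lim(x→0) 7/sin(5x) - 7/(5x) = 0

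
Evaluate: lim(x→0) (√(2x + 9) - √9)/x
This is a standard limit.

Factor or rationalize the expression:
  lim(x→0) (√(2x + 9) - √9)/x = 1/3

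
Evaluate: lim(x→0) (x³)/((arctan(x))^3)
This is a 0/0 indeterminate form.

Apply L'Hôpital's rule: differentiate numerator and denominator separately.
  f(x) = x^3   ⇒   f'(x) = 3·x^2
  g(x) = atan(x)^3   ⇒   g'(x) = 3·atan(x)^2/(x^2 + 1)
  lim(x→0) f'(x)/g'(x) = lim(x→0) (3·x^2)/(3·atan(x)^2/(x^2 + 1))
  = 1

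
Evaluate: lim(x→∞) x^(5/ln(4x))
This is an exponential indeterminate form.

For exponential indeterminate forms, take the natural log:
  Let L = lim(x→∞) x^(5/ln(4x))
  Then ln(L) = lim(x→∞) [exponent × ln(base)]
  Evaluate using L'Hôpital or standard limits, then exponentiate.
  L = e^(5)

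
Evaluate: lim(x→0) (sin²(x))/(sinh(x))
This is a 0/0 indeterminate form.

Apply L'Hôpital's rule: differentiate numerator and denominator separately.
  f(x) = sin(x)^2   ⇒   f'(x) = 2·sin(x)·cos(x)
  g(x) = sinh(x)   ⇒   g'(x) = cosh(x)
  lim(x→0) f'(x)/g'(x) = lim(x→0) (2·sin(x)·cos(x))/(cosh(x))
  = 0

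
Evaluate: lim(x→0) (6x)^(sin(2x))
This is an exponential indeterminate form.

For exponential indeterminate forms, take the natural log:
  Let L = lim(x→0) (6x)^(sin(2x))
  Then ln(L) = lim(x→0) [exponent × ln(base)]
  Evaluate using L'Hôpital or standard limits, then exponentiate.
  L = 1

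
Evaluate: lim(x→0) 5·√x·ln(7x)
This is a 0·∞ indeterminate form.

Rewrite 0·∞ as a quotient (0/0 or ∞/∞ form), then apply L'Hôpital's rule:
  lim(x→0) 5·√x·ln(7x) = 0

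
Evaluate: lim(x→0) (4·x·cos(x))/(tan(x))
This is a 0/0 indeterminate form.

Apply L'Hôpital's rule: differentiate numerator and denominator separately.
  f(x) = 4·x·cos(x)   ⇒   f'(x) = -4·x·sin(x) + 4·cos(x)
  g(x) = tan(x)   ⇒   g'(x) = tan(x)^2 + 1
  lim(x→0) f'(x)/g'(x) = lim(x→0) (-4·x·sin(x) + 4·cos(x))/(tan(x)^2 + 1)
  = 4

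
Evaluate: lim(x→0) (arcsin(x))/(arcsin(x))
This is a 0/0 indeterminate form.

Apply L'Hôpital's rule: differentiate numerator and denominator separately.
  f(x) = asin(x)   ⇒   f'(x) = 1/sqrt(1 - x^2)
  g(x) = asin(x)   ⇒   g'(x) = 1/sqrt(1 - x^2)
  lim(x→0) f'(x)/g'(x) = lim(x→0) (1/sqrt(1 - x^2))/(1/sqrt(1 - x^2))
  = 1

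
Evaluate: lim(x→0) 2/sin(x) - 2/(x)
This is an ∞-∞ indeterminate form.

Combine fractions or rationalize to convert ∞-∞ to 0/0 form:
  lim(x→0) 2/sin(x) - 2/(x) = 0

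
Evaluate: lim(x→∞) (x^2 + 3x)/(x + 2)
This is an ∞/∞ indeterminate form.

Apply L'Hôpital's rule: differentiate numerator and denominator separately.
  f(x) = x^2 + 3·x   ⇒   f'(x) = 2·x + 3
  g(x) = x + 2   ⇒   g'(x) = 1
  lim(x→∞) f'(x)/g'(x) = lim(x→∞) (2·x + 3)/(1)
  = ∞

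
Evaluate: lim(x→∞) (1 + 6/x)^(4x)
This is an exponential indeterminate form.

For exponential indeterminate forms, take the natural log:
  Let L = lim(x→∞) (1 + 6/x)^(4x)
  Then ln(L) = lim(x→∞) [exponent × ln(base)]
  Evaluate using L'Hôpital or standard limits, then exponentiate.
  L = e^(24)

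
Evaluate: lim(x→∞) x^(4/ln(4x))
This is an exponential indeterminate form.

For exponential indeterminate forms, take the natural log:
  Let L = lim(x→∞) x^(4/ln(4x))
  Then ln(L) = lim(x→∞) [exponent × ln(base)]
  Evaluate using L'Hôpital or standard limits, then exponentiate.
  L = e^(4)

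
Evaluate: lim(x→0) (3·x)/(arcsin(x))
This is a 0/0 indeterminate form.

Apply L'Hôpital's rule: differentiate numerator and denominator separately.
  f(x) = 3·x   ⇒   f'(x) = 3
  g(x) = asin(x)   ⇒   g'(x) = 1/sqrt(1 - x^2)
  lim(x→0) f'(x)/g'(x) = lim(x→0) (3)/(1/sqrt(1 - x^2))
  = 3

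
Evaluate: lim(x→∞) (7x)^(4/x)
This is an exponential indeterminate form.

For exponential indeterminate forms, take the natural log:
  Let L = lim(x→∞) (7x)^(4/x)
  Then ln(L) = lim(x→∞) [exponent × ln(base)]
  Evaluate using L'Hôpital or standard limits, then exponentiate.
  L = 1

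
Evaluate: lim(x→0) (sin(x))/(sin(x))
This is a 0/0 indeterminate form.

Apply L'Hôpital's rule: differentiate numerator and denominator separately.
  f(x) = sin(x)   ⇒   f'(x) = cos(x)
  g(x) = sin(x)   ⇒   g'(x) = cos(x)
  lim(x→0) f'(x)/g'(x) = lim(x→0) (cos(x))/(cos(x))
  = 1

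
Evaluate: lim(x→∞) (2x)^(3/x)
This is an exponential indeterminate form.

For exponential indeterminate forms, take the natural log:
  Let L = lim(x→∞) (2x)^(3/x)
  Then ln(L) = lim(x→∞) [exponent × ln(base)]
  Evaluate using L'Hôpital or standard limits, then exponentiate.
  L = 1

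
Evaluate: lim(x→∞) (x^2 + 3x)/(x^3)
This is an ∞/∞ indeterminate form.

Apply L'Hôpital's rule: differentiate numerator and denominator separately.
  f(x) = x^2 + 3·x   ⇒   f'(x) = 2·x + 3
  g(x) = x^3   ⇒   g'(x) = 3·x^2
  lim(x→∞) f'(x)/g'(x) = lim(x→∞) (2·x + 3)/(3·x^2)
  = 0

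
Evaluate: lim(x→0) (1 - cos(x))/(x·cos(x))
This is a 0/0 indeterminate form.

Apply L'Hôpital's rule: differentiate numerator and denominator separately.
  f(x) = 1 - cos(x)   ⇒   f'(x) = sin(x)
  g(x) = x·cos(x)   ⇒   g'(x) = -x·sin(x) + cos(x)
  lim(x→0) f'(x)/g'(x) = lim(x→0) (sin(x))/(-x·sin(x) + cos(x))
  = 0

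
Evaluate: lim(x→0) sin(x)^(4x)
This is an exponential indeterminate form.

For exponential indeterminate forms, take the natural log:
  Let L = lim(x→0) sin(x)^(4x)
  Then ln(L) = lim(x→0) [exponent × ln(base)]
  Evaluate using L'Hôpital or standard limits, then exponentiate.
  L = 1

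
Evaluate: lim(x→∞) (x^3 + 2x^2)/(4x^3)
This is an ∞/∞ indeterminate form.

Apply L'Hôpital's rule: differentiate numerator and denominator separately.
  f(x) = x^3 + 2·x^2   ⇒   f'(x) = 3·x^2 + 4·x
  g(x) = 4·x^3   ⇒   g'(x) = 12·x^2
  lim(x→∞) f'(x)/g'(x) = lim(x→∞) (3·x^2 + 4·x)/(12·x^2)
  = 1/4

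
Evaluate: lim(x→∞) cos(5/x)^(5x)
This is an exponential indeterminate form.

For exponential indeterminate forms, take the natural log:
  Let L = lim(x→∞) cos(5/x)^(5x)
  Then ln(L) = lim(x→∞) [exponent × ln(base)]
  Evaluate using L'Hôpital or standard limits, then exponentiate.
  L = 1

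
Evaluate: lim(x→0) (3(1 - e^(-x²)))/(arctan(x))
This is a 0/0 indeterminate form.

Apply L'Hôpital's rule: differentiate numerator and denominator separately.
  f(x) = 3 - 3·e^(-x^2)   ⇒   f'(x) = 6·x·e^(-x^2)
  g(x) = atan(x)   ⇒   g'(x) = 1/(x^2 + 1)
  lim(x→0) f'(x)/g'(x) = lim(x→0) (6·x·e^(-x^2))/(1/(x^2 + 1))
  = 0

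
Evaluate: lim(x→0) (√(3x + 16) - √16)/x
This is a standard limit.

Factor or rationalize the expression:
  lim(x→0) (√(3x + 16) - √16)/x = 3/8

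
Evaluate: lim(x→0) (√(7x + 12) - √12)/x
This is a standard limit.

Factor or rationalize the expression:
  lim(x→0) (√(7x + 12) - √12)/x = 7·sqrt(3)/12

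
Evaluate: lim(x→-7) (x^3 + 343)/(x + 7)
This is a standard limit.

Factor or rationalize the expression:
  lim(x→-7) (x^3 + 343)/(x + 7) = 147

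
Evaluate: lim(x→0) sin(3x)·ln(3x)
This is a 0·∞ indeterminate form.

Rewrite 0·∞ as a quotient (0/0 or ∞/∞ form), then apply L'Hôpital's rule:
  lim(x→0) sin(3x)·ln(3x) = 0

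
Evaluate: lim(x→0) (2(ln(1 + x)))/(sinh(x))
This is a 0/0 indeterminate form.

Apply L'Hôpital's rule: differentiate numerator and denominator separately.
  f(x) = 2·ln(x + 1)   ⇒   f'(x) = 2/(x + 1)
  g(x) = sinh(x)   ⇒   g'(x) = cosh(x)
  lim(x→0) f'(x)/g'(x) = lim(x→0) (2/(x + 1))/(cosh(x))
  = 2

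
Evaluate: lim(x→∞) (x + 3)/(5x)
This is an ∞/∞ indeterminate form.

Apply L'Hôpital's rule: differentiate numerator and denominator separately.
  f(x) = x + 3   ⇒   f'(x) = 1
  g(x) = 5·x   ⇒   g'(x) = 5
  lim(x→∞) f'(x)/g'(x) = lim(x→∞) (1)/(5)
  = 1/5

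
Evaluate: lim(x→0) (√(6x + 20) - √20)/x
This is a standard limit.

Factor or rationalize the expression:
  lim(x→0) (√(6x + 20) - √20)/x = 3·sqrt(5)/10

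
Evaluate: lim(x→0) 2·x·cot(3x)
This is a 0·∞ indeterminate form.

Rewrite 0·∞ as a quotient (0/0 or ∞/∞ form), then apply L'Hôpital's rule:
  lim(x→0) 2·x·cot(3x) = 2/3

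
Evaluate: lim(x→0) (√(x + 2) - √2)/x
This is a standard limit.

Factor or rationalize the expression:
  lim(x→0) (√(x + 2) - √2)/x = sqrt(2)/4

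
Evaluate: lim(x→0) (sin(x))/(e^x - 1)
This is a 0/0 indeterminate form.

Apply L'Hôpital's rule: differentiate numerator and denominator separately.
  f(x) = sin(x)   ⇒   f'(x) = cos(x)
  g(x) = e^(x) - 1   ⇒   g'(x) = e^(x)
  lim(x→0) f'(x)/g'(x) = lim(x→0) (cos(x))/(e^(x))
  = 1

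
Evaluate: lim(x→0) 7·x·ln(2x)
This is a 0·∞ indeterminate form.

Rewrite 0·∞ as a quotient (0/0 or ∞/∞ form), then apply L'Hôpital's rule:
  lim(x→0) 7·x·ln(2x) = 0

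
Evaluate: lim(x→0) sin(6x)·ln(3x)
This is a 0·∞ indeterminate form.

Rewrite 0·∞ as a quotient (0/0 or ∞/∞ form), then apply L'Hôpital's rule:
  lim(x→0) sin(6x)·ln(3x) = 0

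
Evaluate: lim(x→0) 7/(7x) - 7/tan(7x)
This is an ∞-∞ indeterminate form.

Combine fractions or rationalize to convert ∞-∞ to 0/0 form:
  lim(x→0) 7/(7x) - 7/tan(7x) = 0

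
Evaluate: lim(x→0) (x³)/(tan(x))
This is a 0/0 indeterminate form.

Apply L'Hôpital's rule: differentiate numerator and denominator separately.
  f(x) = x^3   ⇒   f'(x) = 3·x^2
  g(x) = tan(x)   ⇒   g'(x) = tan(x)^2 + 1
  lim(x→0) f'(x)/g'(x) = lim(x→0) (3·x^2)/(tan(x)^2 + 1)
  = 0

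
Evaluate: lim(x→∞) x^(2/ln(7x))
This is an exponential indeterminate form.

For exponential indeterminate forms, take the natural log:
  Let L = lim(x→∞) x^(2/ln(7x))
  Then ln(L) = lim(x→∞) [exponent × ln(base)]
  Evaluate using L'Hôpital or standard limits, then exponentiate.
  L = e²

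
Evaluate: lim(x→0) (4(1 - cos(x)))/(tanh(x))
This is a 0/0 indeterminate form.

Apply L'Hôpital's rule: differentiate numerator and denominator separately.
  f(x) = 4 - 4·cos(x)   ⇒   f'(x) = 4·sin(x)
  g(x) = tanh(x)   ⇒   g'(x) = 1 - tanh(x)^2
  lim(x→0) f'(x)/g'(x) = lim(x→0) (4·sin(x))/(1 - tanh(x)^2)
  = 0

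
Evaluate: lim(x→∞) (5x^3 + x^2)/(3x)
This is an ∞/∞ indeterminate form.

Apply L'Hôpital's rule: differentiate numerator and denominator separately.
  f(x) = 5·x^3 + x^2   ⇒   f'(x) = 15·x^2 + 2·x
  g(x) = 3·x   ⇒   g'(x) = 3
  lim(x→∞) f'(x)/g'(x) = lim(x→∞) (15·x^2 + 2·x)/(3)
  = ∞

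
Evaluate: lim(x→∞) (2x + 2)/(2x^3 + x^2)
This is an ∞/∞ indeterminate form.

Apply L'Hôpital's rule: differentiate numerator and denominator separately.
  f(x) = 2·x + 2   ⇒   f'(x) = 2
  g(x) = 2·x^3 + x^2   ⇒   g'(x) = 6·x^2 + 2·x
  lim(x→∞) f'(x)/g'(x) = lim(x→∞) (2)/(6·x^2 + 2·x)
  = 0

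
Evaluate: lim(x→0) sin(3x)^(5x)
This is an exponential indeterminate form.

For exponential indeterminate forms, take the natural log:
  Let L = lim(x→0) sin(3x)^(5x)
  Then ln(L) = lim(x→0) [exponent × ln(base)]
  Evaluate using L'Hôpital or standard limits, then exponentiate.
  L = 1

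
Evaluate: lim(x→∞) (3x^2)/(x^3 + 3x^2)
This is an ∞/∞ indeterminate form.

Apply L'Hôpital's rule: differentiate numerator and denominator separately.
  f(x) = 3·x^2   ⇒   f'(x) = 6·x
  g(x) = x^3 + 3·x^2   ⇒   g'(x) = 3·x^2 + 6·x
  lim(x→∞) f'(x)/g'(x) = lim(x→∞) (6·x)/(3·x^2 + 6·x)
  = 0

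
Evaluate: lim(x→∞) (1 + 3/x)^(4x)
This is an exponential indeterminate form.

For exponential indeterminate forms, take the natural log:
  Let L = lim(x→∞) (1 + 3/x)^(4x)
  Then ln(L) = lim(x→∞) [exponent × ln(base)]
  Evaluate using L'Hôpital or standard limits, then exponentiate.
  L = e^(12)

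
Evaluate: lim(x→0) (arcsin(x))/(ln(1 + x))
This is a 0/0 indeterminate form.

Apply L'Hôpital's rule: differentiate numerator and denominator separately.
  f(x) = asin(x)   ⇒   f'(x) = 1/sqrt(1 - x^2)
  g(x) = ln(x + 1)   ⇒   g'(x) = 1/(x + 1)
  lim(x→0) f'(x)/g'(x) = lim(x→0) (1/sqrt(1 - x^2))/(1/(x + 1))
  = 1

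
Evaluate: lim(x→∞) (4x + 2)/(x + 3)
This is an ∞/∞ indeterminate form.

Apply L'Hôpital's rule: differentiate numerator and denominator separately.
  f(x) = 4·x + 2   ⇒   f'(x) = 4
  g(x) = x + 3   ⇒   g'(x) = 1
  lim(x→∞) f'(x)/g'(x) = lim(x→∞) (4)/(1)
  = 4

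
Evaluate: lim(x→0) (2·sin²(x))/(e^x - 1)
This is a 0/0 indeterminate form.

Apply L'Hôpital's rule: differentiate numerator and denominator separately.
  f(x) = 2·sin(x)^2   ⇒   f'(x) = 4·sin(x)·cos(x)
  g(x) = e^(x) - 1   ⇒   g'(x) = e^(x)
  lim(x→0) f'(x)/g'(x) = lim(x→0) (4·sin(x)·cos(x))/(e^(x))
  = 0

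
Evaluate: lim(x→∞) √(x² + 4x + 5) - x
This is an ∞-∞ indeterminate form.

Combine fractions or rationalize to convert ∞-∞ to 0/0 form:
  lim(x→∞) √(x² + 4x + 5) - x = 2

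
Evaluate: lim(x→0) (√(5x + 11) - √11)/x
This is a standard limit.

Factor or rationalize the expression:
  lim(x→0) (√(5x + 11) - √11)/x = 5·sqrt(11)/22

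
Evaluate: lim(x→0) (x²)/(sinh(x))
This is a 0/0 indeterminate form.

Apply L'Hôpital's rule: differentiate numerator and denominator separately.
  f(x) = x^2   ⇒   f'(x) = 2·x
  g(x) = sinh(x)   ⇒   g'(x) = cosh(x)
  lim(x→0) f'(x)/g'(x) = lim(x→0) (2·x)/(cosh(x))
  = 0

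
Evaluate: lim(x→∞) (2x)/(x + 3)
This is an ∞/∞ indeterminate form.

Apply L'Hôpital's rule: differentiate numerator and denominator separately.
  f(x) = 2·x   ⇒   f'(x) = 2
  g(x) = x + 3   ⇒   g'(x) = 1
  lim(x→∞) f'(x)/g'(x) = lim(x→∞) (2)/(1)
  = 2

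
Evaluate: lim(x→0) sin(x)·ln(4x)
This is a 0·∞ indeterminate form.

Rewrite 0·∞ as a quotient (0/0 or ∞/∞ form), then apply L'Hôpital's rule:
  lim(x→0) sin(x)·ln(4x) = 0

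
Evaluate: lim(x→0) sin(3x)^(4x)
This is an exponential indeterminate form.

For exponential indeterminate forms, take the natural log:
  Let L = lim(x→0) sin(3x)^(4x)
  Then ln(L) = lim(x→0) [exponent × ln(base)]
  Evaluate using L'Hôpital or standard limits, then exponentiate.
  L = 1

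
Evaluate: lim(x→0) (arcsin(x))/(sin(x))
This is a 0/0 indeterminate form.

Apply L'Hôpital's rule: differentiate numerator and denominator separately.
  f(x) = asin(x)   ⇒   f'(x) = 1/sqrt(1 - x^2)
  g(x) = sin(x)   ⇒   g'(x) = cos(x)
  lim(x→0) f'(x)/g'(x) = lim(x→0) (1/sqrt(1 - x^2))/(cos(x))
  = 1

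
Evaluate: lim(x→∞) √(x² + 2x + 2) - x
This is an ∞-∞ indeterminate form.

Combine fractions or rationalize to convert ∞-∞ to 0/0 form:
  lim(x→∞) √(x² + 2x + 2) - x = 1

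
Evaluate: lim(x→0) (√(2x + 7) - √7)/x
This is a standard limit.

Factor or rationalize the expression:
  lim(x→0) (√(2x + 7) - √7)/x = sqrt(7)/7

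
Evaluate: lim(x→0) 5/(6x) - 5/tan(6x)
This is an ∞-∞ indeterminate form.

Combine fractions or rationalize to convert ∞-∞ to 0/0 form:
  lim(x→0) 5/(6x) - 5/tan(6x) = 0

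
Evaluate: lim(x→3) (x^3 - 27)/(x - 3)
This is a standard limit.

Factor or rationalize the expression:
  lim(x→3) (x^3 - 27)/(x - 3) = 27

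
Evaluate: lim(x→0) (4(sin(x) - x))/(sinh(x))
This is a 0/0 indeterminate form.

Apply L'Hôpital's rule: differentiate numerator and denominator separately.
  f(x) = -4·x + 4·sin(x)   ⇒   f'(x) = 4·cos(x) - 4
  g(x) = sinh(x)   ⇒   g'(x) = cosh(x)
  lim(x→0) f'(x)/g'(x) = lim(x→0) (4·cos(x) - 4)/(cosh(x))
  = 0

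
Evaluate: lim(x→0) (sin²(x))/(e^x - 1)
This is a 0/0 indeterminate form.

Apply L'Hôpital's rule: differentiate numerator and denominator separately.
  f(x) = sin(x)^2   ⇒   f'(x) = 2·sin(x)·cos(x)
  g(x) = e^(x) - 1   ⇒   g'(x) = e^(x)
  lim(x→0) f'(x)/g'(x) = lim(x→0) (2·sin(x)·cos(x))/(e^(x))
  = 0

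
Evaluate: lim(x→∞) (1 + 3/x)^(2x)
This is an exponential indeterminate form.

For exponential indeterminate forms, take the natural log:
  Let L = lim(x→∞) (1 + 3/x)^(2x)
  Then ln(L) = lim(x→∞) [exponent × ln(base)]
  Evaluate using L'Hôpital or standard limits, then exponentiate.
  L = e^(6)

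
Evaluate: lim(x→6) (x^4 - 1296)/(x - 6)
This is a standard limit.

Factor or rationalize the expression:
  lim(x→6) (x^4 - 1296)/(x - 6) = 864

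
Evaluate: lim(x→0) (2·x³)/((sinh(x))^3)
This is a 0/0 indeterminate form.

Apply L'Hôpital's rule: differentiate numerator and denominator separately.
  f(x) = 2·x^3   ⇒   f'(x) = 6·x^2
  g(x) = sinh(x)^3   ⇒   g'(x) = 3·sinh(x)^2·cosh(x)
  lim(x→0) f'(x)/g'(x) = lim(x→0) (6·x^2)/(3·sinh(x)^2·cosh(x))
  = 2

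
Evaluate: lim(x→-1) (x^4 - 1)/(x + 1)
This is a standard limit.

Factor or rationalize the expression:
  lim(x→-1) (x^4 - 1)/(x + 1) = -4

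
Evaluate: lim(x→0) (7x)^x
This is an exponential indeterminate form.

For exponential indeterminate forms, take the natural log:
  Let L = lim(x→0) (7x)^x
  Then ln(L) = lim(x→0) [exponent × ln(base)]
  Evaluate using L'Hôpital or standard limits, then exponentiate.
  L = 1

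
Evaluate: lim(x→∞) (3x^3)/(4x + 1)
This is an ∞/∞ indeterminate form.

Apply L'Hôpital's rule: differentiate numerator and denominator separately.
  f(x) = 3·x^3   ⇒   f'(x) = 9·x^2
  g(x) = 4·x + 1   ⇒   g'(x) = 4
  lim(x→∞) f'(x)/g'(x) = lim(x→∞) (9·x^2)/(4)
  = ∞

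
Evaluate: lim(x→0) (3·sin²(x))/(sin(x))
This is a 0/0 indeterminate form.

Apply L'Hôpital's rule: differentiate numerator and denominator separately.
  f(x) = 3·sin(x)^2   ⇒   f'(x) = 6·sin(x)·cos(x)
  g(x) = sin(x)   ⇒   g'(x) = cos(x)
  lim(x→0) f'(x)/g'(x) = lim(x→0) (6·sin(x)·cos(x))/(cos(x))
  = 0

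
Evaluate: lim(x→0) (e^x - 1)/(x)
This is a 0/0 indeterminate form.

Apply L'Hôpital's rule: differentiate numerator and denominator separately.
  f(x) = e^(x) - 1   ⇒   f'(x) = e^(x)
  g(x) = x   ⇒   g'(x) = 1
  lim(x→0) f'(x)/g'(x) = lim(x→0) (e^(x))/(1)
  = 1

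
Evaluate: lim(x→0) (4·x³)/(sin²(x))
This is a 0/0 indeterminate form.

Apply L'Hôpital's rule: differentiate numerator and denominator separately.
  f(x) = 4·x^3   ⇒   f'(x) = 12·x^2
  g(x) = sin(x)^2   ⇒   g'(x) = 2·sin(x)·cos(x)
  lim(x→0) f'(x)/g'(x) = lim(x→0) (12·x^2)/(2·sin(x)·cos(x))
  = 0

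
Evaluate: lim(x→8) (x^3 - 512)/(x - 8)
This is a standard limit.

Factor or rationalize the expression:
  lim(x→8) (x^3 - 512)/(x - 8) = 192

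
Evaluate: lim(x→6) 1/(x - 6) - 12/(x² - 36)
This is an ∞-∞ indeterminate form.

Combine fractions or rationalize to convert ∞-∞ to 0/0 form:
  lim(x→6) 1/(x - 6) - 12/(x² - 36) = 1/12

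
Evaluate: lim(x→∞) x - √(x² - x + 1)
This is an ∞-∞ indeterminate form.

Combine fractions or rationalize to convert ∞-∞ to 0/0 form:
  lim(x→∞) x - √(x² - x + 1) = 1/2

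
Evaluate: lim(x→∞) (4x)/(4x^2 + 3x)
This is an ∞/∞ indeterminate form.

Apply L'Hôpital's rule: differentiate numerator and denominator separately.
  f(x) = 4·x   ⇒   f'(x) = 4
  g(x) = 4·x^2 + 3·x   ⇒   g'(x) = 8·x + 3
  lim(x→∞) f'(x)/g'(x) = lim(x→∞) (4)/(8·x + 3)
  = 0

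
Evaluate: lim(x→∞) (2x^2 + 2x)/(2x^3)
This is an ∞/∞ indeterminate form.

Apply L'Hôpital's rule: differentiate numerator and denominator separately.
  f(x) = 2·x^2 + 2·x   ⇒   f'(x) = 4·x + 2
  g(x) = 2·x^3   ⇒   g'(x) = 6·x^2
  lim(x→∞) f'(x)/g'(x) = lim(x→∞) (4·x + 2)/(6·x^2)
  = 0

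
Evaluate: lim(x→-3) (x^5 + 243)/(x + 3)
This is a standard limit.

Factor or rationalize the expression:
  lim(x→-3) (x^5 + 243)/(x + 3) = 405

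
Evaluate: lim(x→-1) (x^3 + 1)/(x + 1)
This is a standard limit.

Factor or rationalize the expression:
  lim(x→-1) (x^3 + 1)/(x + 1) = 3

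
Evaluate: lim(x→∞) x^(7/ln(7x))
This is an exponential indeterminate form.

For exponential indeterminate forms, take the natural log:
  Let L = lim(x→∞) x^(7/ln(7x))
  Then ln(L) = lim(x→∞) [exponent × ln(base)]
  Evaluate using L'Hôpital or standard limits, then exponentiate.
  L = e^(7)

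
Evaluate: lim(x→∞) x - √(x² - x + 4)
This is an ∞-∞ indeterminate form.

Combine fractions or rationalize to convert ∞-∞ to 0/0 form:
  lim(x→∞) x - √(x² - x + 4) = 1/2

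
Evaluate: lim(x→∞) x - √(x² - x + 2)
This is an ∞-∞ indeterminate form.

Combine fractions or rationalize to convert ∞-∞ to 0/0 form:
  lim(x→∞) x - √(x² - x + 2) = 1/2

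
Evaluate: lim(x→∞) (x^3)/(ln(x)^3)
This is an ∞/∞ indeterminate form.

Apply L'Hôpital's rule: differentiate numerator and denominator separately.
  f(x) = x^3   ⇒   f'(x) = 3·x^2
  g(x) = ln(x)^3   ⇒   g'(x) = 3·ln(x)^2/x
  lim(x→∞) f'(x)/g'(x) = lim(x→∞) (3·x^2)/(3·ln(x)^2/x)
  = ∞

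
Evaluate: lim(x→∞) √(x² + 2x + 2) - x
This is an ∞-∞ indeterminate form.

Combine fractions or rationalize to convert ∞-∞ to 0/0 form:
  lim(x→∞) √(x² + 2x + 2) - x = 1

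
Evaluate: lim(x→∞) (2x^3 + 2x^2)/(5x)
This is an ∞/∞ indeterminate form.

Apply L'Hôpital's rule: differentiate numerator and denominator separately.
  f(x) = 2·x^3 + 2·x^2   ⇒   f'(x) = 6·x^2 + 4·x
  g(x) = 5·x   ⇒   g'(x) = 5
  lim(x→∞) f'(x)/g'(x) = lim(x→∞) (6·x^2 + 4·x)/(5)
  = ∞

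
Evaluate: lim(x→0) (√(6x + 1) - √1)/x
This is a standard limit.

Factor or rationalize the expression:
  lim(x→0) (√(6x + 1) - √1)/x = 3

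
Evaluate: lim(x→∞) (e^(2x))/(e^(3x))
This is an ∞/∞ indeterminate form.

Apply L'Hôpital's rule: differentiate numerator and denominator separately.
  f(x) = e^(2·x)   ⇒   f'(x) = 2·e^(2·x)
  g(x) = e^(3·x)   ⇒   g'(x) = 3·e^(3·x)
  lim(x→∞) f'(x)/g'(x) = lim(x→∞) (2·e^(2·x))/(3·e^(3·x))
  = 0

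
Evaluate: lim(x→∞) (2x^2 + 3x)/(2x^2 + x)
This is an ∞/∞ indeterminate form.

Apply L'Hôpital's rule: differentiate numerator and denominator separately.
  f(x) = 2·x^2 + 3·x   ⇒   f'(x) = 4·x + 3
  g(x) = 2·x^2 + x   ⇒   g'(x) = 4·x + 1
  lim(x→∞) f'(x)/g'(x) = lim(x→∞) (4·x + 3)/(4·x + 1)
  = 1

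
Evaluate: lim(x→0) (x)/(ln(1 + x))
This is a 0/0 indeterminate form.

Apply L'Hôpital's rule: differentiate numerator and denominator separately.
  f(x) = x   ⇒   f'(x) = 1
  g(x) = ln(x + 1)   ⇒   g'(x) = 1/(x + 1)
  lim(x→0) f'(x)/g'(x) = lim(x→0) (1)/(1/(x + 1))
  = 1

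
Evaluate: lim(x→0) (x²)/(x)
This is a 0/0 indeterminate form.

Apply L'Hôpital's rule: differentiate numerator and denominator separately.
  f(x) = x^2   ⇒   f'(x) = 2·x
  g(x) = x   ⇒   g'(x) = 1
  lim(x→0) f'(x)/g'(x) = lim(x→0) (2·x)/(1)
  = 0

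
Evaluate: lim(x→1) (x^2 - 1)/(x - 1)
This is a standard limit.

Factor or rationalize the expression:
  lim(x→1) (x^2 - 1)/(x - 1) = 2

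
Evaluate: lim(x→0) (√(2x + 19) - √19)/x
This is a standard limit.

Factor or rationalize the expression:
  lim(x→0) (√(2x + 19) - √19)/x = sqrt(19)/19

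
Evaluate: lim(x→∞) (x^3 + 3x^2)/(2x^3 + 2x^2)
This is an ∞/∞ indeterminate form.

Apply L'Hôpital's rule: differentiate numerator and denominator separately.
  f(x) = x^3 + 3·x^2   ⇒   f'(x) = 3·x^2 + 6·x
  g(x) = 2·x^3 + 2·x^2   ⇒   g'(x) = 6·x^2 + 4·x
  lim(x→∞) f'(x)/g'(x) = lim(x→∞) (3·x^2 + 6·x)/(6·x^2 + 4·x)
  = 1/2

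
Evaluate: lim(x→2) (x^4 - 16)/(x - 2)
This is a standard limit.

Factor or rationalize the expression:
  lim(x→2) (x^4 - 16)/(x - 2) = 32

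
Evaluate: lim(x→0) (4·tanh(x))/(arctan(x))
This is a 0/0 indeterminate form.

Apply L'Hôpital's rule: differentiate numerator and denominator separately.
  f(x) = 4·tanh(x)   ⇒   f'(x) = 4 - 4·tanh(x)^2
  g(x) = atan(x)   ⇒   g'(x) = 1/(x^2 + 1)
  lim(x→0) f'(x)/g'(x) = lim(x→0) (4 - 4·tanh(x)^2)/(1/(x^2 + 1))
  = 4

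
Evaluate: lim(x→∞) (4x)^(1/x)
This is an exponential indeterminate form.

For exponential indeterminate forms, take the natural log:
  Let L = lim(x→∞) (4x)^(1/x)
  Then ln(L) = lim(x→∞) [exponent × ln(base)]
  Evaluate using L'Hôpital or standard limits, then exponentiate.
  L = 1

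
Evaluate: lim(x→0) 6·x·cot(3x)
This is a 0·∞ indeterminate form.

Rewrite 0·∞ as a quotient (0/0 or ∞/∞ form), then apply L'Hôpital's rule:
  lim(x→0) 6·x·cot(3x) = 2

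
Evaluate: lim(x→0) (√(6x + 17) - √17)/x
This is a standard limit.

Factor or rationalize the expression:
  lim(x→0) (√(6x + 17) - √17)/x = 3·sqrt(17)/17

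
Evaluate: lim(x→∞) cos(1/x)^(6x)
This is an exponential indeterminate form.

For exponential indeterminate forms, take the natural log:
  Let L = lim(x→∞) cos(1/x)^(6x)
  Then ln(L) = lim(x→∞) [exponent × ln(base)]
  Evaluate using L'Hôpital or standard limits, then exponentiate.
  L = 1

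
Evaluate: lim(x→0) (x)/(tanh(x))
This is a 0/0 indeterminate form.

Apply L'Hôpital's rule: differentiate numerator and denominator separately.
  f(x) = x   ⇒   f'(x) = 1
  g(x) = tanh(x)   ⇒   g'(x) = 1 - tanh(x)^2
  lim(x→0) f'(x)/g'(x) = lim(x→0) (1)/(1 - tanh(x)^2)
  = 1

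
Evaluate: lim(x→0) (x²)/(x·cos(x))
This is a 0/0 indeterminate form.

Apply L'Hôpital's rule: differentiate numerator and denominator separately.
  f(x) = x^2   ⇒   f'(x) = 2·x
  g(x) = x·cos(x)   ⇒   g'(x) = -x·sin(x) + cos(x)
  lim(x→0) f'(x)/g'(x) = lim(x→0) (2·x)/(-x·sin(x) + cos(x))
  = 0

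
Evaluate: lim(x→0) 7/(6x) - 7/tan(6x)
This is an ∞-∞ indeterminate form.

Combine fractions or rationalize to convert ∞-∞ to 0/0 form:
  lim(x→0) 7/(6x) - 7/tan(6x) = 0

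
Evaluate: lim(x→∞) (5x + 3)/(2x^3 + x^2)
This is an ∞/∞ indeterminate form.

Apply L'Hôpital's rule: differentiate numerator and denominator separately.
  f(x) = 5·x + 3   ⇒   f'(x) = 5
  g(x) = 2·x^3 + x^2   ⇒   g'(x) = 6·x^2 + 2·x
  lim(x→∞) f'(x)/g'(x) = lim(x→∞) (5)/(6·x^2 + 2·x)
  = 0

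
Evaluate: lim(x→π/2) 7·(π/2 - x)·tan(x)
This is a 0·∞ indeterminate form.

Rewrite 0·∞ as a quotient (0/0 or ∞/∞ form), then apply L'Hôpital's rule:
  lim(x→π/2) 7·(π/2 - x)·tan(x) = 7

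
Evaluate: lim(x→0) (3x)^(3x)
This is an exponential indeterminate form.

For exponential indeterminate forms, take the natural log:
  Let L = lim(x→0) (3x)^(3x)
  Then ln(L) = lim(x→0) [exponent × ln(base)]
  Evaluate using L'Hôpital or standard limits, then exponentiate.
  L = 1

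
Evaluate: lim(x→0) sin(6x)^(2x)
This is an exponential indeterminate form.

For exponential indeterminate forms, take the natural log:
  Let L = lim(x→0) sin(6x)^(2x)
  Then ln(L) = lim(x→0) [exponent × ln(base)]
  Evaluate using L'Hôpital or standard limits, then exponentiate.
  L = 1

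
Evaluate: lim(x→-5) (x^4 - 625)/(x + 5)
This is a standard limit.

Factor or rationalize the expression:
  lim(x→-5) (x^4 - 625)/(x + 5) = -500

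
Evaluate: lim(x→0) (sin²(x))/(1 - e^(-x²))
This is a 0/0 indeterminate form.

Apply L'Hôpital's rule: differentiate numerator and denominator separately.
  f(x) = sin(x)^2   ⇒   f'(x) = 2·sin(x)·cos(x)
  g(x) = 1 - e^(-x^2)   ⇒   g'(x) = 2·x·e^(-x^2)
  lim(x→0) f'(x)/g'(x) = lim(x→0) (2·sin(x)·cos(x))/(2·x·e^(-x^2))
  = 1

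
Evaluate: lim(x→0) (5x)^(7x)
This is an exponential indeterminate form.

For exponential indeterminate forms, take the natural log:
  Let L = lim(x→0) (5x)^(7x)
  Then ln(L) = lim(x→0) [exponent × ln(base)]
  Evaluate using L'Hôpital or standard limits, then exponentiate.
  L = 1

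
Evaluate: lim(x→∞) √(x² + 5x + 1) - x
This is an ∞-∞ indeterminate form.

Combine fractions or rationalize to convert ∞-∞ to 0/0 form:
  lim(x→∞) √(x² + 5x + 1) - x = 5/2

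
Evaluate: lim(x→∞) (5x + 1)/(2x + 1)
This is an ∞/∞ indeterminate form.

Apply L'Hôpital's rule: differentiate numerator and denominator separately.
  f(x) = 5·x + 1   ⇒   f'(x) = 5
  g(x) = 2·x + 1   ⇒   g'(x) = 2
  lim(x→∞) f'(x)/g'(x) = lim(x→∞) (5)/(2)
  = 5/2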